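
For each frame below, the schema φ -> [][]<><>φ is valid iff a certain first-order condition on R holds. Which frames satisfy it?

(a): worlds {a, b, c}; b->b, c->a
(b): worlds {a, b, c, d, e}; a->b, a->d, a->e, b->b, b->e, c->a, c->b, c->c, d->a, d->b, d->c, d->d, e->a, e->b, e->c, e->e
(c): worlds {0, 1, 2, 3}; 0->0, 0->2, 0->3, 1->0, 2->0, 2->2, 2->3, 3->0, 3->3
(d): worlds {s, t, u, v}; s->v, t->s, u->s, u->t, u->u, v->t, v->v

This is the axiom for a generalized confluence (Geach) condition; its first-order frame correspondent is forall x forall z (x R^2 z -> exists w (x = w & z R^2 w)).
(a): ✓.
(b): fails — dR²b but no w with d=w and bR²w.
(c): fails — 1R²0 but no w with 1=w and 0R²w.
(d): fails — sR²t but no w with s=w and tR²w.
Valid on: (a).

(a)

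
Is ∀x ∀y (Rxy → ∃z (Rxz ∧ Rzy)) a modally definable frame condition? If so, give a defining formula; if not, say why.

Yes — defined by □□q → □q

This is a Sahlqvist condition; the C4 axiom □□q → □q defines it.
Suppose □□q→□q is valid. Take Rxy and set V(q)={w : xR²w}. Then □□q at x, so □q at x, so q at y, i.e. ∃z(Rxz∧Rzy).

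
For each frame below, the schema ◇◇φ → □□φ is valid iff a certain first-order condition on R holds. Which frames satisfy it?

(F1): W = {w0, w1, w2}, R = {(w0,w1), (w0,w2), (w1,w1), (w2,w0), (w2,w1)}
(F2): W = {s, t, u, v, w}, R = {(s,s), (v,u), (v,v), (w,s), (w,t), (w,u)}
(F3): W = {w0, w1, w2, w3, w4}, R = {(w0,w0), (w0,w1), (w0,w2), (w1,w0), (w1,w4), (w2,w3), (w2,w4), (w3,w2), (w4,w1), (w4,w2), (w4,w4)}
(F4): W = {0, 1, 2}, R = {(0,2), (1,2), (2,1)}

(F4)

The schema corresponds to a generalized confluence (Geach) condition: ∀x ∀y ∀z ((xR²y ∧ xR²z) → ∃w (y = w ∧ z = w)).
(F1): fails — w0R²w0, w0R²w1 but w0 ≠ w1.
(F2): fails — vR²u, vR²v but u ≠ v.
(F3): fails — w0R²w0, w0R²w1 but w0 ≠ w1.
(F4): ✓.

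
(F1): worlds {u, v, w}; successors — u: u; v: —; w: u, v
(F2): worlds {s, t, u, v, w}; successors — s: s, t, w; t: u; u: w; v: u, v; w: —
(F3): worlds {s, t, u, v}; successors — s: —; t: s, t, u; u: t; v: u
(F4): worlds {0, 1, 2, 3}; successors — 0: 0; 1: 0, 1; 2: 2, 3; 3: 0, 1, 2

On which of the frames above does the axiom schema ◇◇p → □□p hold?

(F1)

This is the axiom for a generalized confluence (Geach) condition; its first-order frame correspondent is ∀x ∀y ∀z ((xR²y ∧ xR²z) → ∃w (y = w ∧ z = w)).
(F1): condition met.
(F2): fails — sR²s, sR²t but s ≠ t.
(F3): fails — tR²s, tR²t but s ≠ t.
(F4): fails — 1R²0, 1R²1 but 0 ≠ 1.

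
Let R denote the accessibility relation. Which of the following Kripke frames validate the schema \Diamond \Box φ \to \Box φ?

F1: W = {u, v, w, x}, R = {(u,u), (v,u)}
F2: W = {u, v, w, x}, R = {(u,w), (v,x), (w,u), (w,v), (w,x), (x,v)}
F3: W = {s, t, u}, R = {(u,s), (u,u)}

F1

This is the axiom for the Euclidean property; its first-order frame correspondent is \forall x \forall y \forall z (Rxy \wedge Rxz \to Ryz).
F1: ✓.
F2: fails — Ruw and Ruw but not Rww.
F3: fails — Rus and Rus but not Rss.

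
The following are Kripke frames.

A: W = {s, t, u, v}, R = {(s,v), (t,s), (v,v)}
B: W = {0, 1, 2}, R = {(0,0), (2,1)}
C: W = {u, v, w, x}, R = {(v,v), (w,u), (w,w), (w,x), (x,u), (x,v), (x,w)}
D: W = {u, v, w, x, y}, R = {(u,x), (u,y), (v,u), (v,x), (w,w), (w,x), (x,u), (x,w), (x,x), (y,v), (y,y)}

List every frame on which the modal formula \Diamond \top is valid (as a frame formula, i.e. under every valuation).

The schema corresponds to seriality: \forall x \exists y Rxy.
A: fails — world u has no successor.
B: fails — world 1 has no successor.
C: fails — world u has no successor.
D: holds.

D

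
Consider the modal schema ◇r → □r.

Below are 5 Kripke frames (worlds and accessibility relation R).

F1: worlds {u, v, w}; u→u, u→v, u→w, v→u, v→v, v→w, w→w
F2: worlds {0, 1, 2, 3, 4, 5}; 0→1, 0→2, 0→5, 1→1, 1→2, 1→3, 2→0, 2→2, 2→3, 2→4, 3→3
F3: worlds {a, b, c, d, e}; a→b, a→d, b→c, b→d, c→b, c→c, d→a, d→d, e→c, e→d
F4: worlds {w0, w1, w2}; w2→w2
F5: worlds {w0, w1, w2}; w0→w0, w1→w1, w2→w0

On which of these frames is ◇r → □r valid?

The schema corresponds to partial functionality: ∀x ∀y ∀z (Rxy ∧ Rxz → y = z).
F1: fails — u sees both u and v.
F2: fails — 0 sees both 1 and 2.
F3: fails — a sees both b and d.
F4: ✓.
F5: ✓.

F4, F5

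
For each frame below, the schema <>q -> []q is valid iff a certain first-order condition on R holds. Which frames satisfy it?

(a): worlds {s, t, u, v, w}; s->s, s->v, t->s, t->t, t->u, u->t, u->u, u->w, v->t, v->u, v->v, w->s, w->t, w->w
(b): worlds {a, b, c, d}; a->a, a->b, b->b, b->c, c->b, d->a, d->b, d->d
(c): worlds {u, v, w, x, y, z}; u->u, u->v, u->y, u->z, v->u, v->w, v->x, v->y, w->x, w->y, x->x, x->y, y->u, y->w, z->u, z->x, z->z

Frame correspondent (Sahlqvist): forall x forall y forall z (Rxy & Rxz -> y = z) — i.e. partial functionality.
(a): fails — s sees both s and v.
(b): fails — a sees both a and b.
(c): fails — u sees both u and v.

none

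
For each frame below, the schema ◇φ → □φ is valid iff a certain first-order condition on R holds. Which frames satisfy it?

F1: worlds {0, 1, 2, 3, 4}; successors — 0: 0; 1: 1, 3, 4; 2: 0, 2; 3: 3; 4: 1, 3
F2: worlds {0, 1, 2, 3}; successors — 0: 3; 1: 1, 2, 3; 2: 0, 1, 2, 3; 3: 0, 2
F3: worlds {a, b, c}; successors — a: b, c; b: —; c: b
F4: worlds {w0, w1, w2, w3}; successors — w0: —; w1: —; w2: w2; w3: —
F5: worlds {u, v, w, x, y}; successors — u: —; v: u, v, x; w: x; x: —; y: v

This is the axiom for partial functionality; its first-order frame correspondent is ∀x ∀y ∀z (Rxy ∧ Rxz → y = z).
F1: fails — 1 sees both 1 and 3.
F2: fails — 1 sees both 1 and 2.
F3: fails — a sees both b and c.
F4: ✓.
F5: fails — v sees both u and v.

F4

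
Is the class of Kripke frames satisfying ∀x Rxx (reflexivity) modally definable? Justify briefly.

Definable; □p → p defines it

Yes: it is reflexivity, defined by the T schema □p → p.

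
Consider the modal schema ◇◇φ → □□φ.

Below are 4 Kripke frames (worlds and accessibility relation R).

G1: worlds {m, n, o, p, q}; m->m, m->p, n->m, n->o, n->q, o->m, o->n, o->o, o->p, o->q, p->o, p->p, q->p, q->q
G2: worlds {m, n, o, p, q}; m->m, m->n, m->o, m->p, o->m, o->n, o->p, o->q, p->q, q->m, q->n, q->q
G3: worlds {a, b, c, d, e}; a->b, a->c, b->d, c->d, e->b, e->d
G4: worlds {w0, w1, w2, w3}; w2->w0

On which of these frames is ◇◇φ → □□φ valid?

Frame correspondent (Sahlqvist): ∀x ∀y ∀z ((xR²y ∧ xR²z) → ∃w (y = w ∧ z = w)) — i.e. a generalized confluence (Geach) condition.
G1: fails — mR²m, mR²o but m ≠ o.
G2: fails — mR²m, mR²n but m ≠ n.
G3: condition met.
G4: condition met.
Valid on: G3, G4.

G3, G4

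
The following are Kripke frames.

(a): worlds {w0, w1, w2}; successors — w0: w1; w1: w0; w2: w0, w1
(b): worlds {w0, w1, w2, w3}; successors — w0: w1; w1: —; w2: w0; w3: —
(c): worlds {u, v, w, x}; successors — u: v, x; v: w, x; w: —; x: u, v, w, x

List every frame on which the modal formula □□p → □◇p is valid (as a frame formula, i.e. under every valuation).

(a)

The schema corresponds to a generalized confluence (Geach) condition: ∀x ∀z (xRz → ∃w (xR²w ∧ zRw)).
(a): ✓.
(b): fails — w0Rw1 but no w with w0R²w and w1Rw.
(c): fails — vRw but no t with vR²t and wRt.
Valid on: (a).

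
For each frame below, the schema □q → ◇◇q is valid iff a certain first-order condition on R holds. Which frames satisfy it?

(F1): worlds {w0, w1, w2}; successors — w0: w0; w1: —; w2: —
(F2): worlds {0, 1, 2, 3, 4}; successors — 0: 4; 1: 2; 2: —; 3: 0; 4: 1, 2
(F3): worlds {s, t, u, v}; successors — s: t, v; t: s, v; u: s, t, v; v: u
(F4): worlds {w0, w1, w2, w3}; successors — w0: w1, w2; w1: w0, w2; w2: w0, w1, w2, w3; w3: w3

(F4)

This is the axiom for a generalized confluence (Geach) condition; its first-order frame correspondent is ∀x ∃w (xRw ∧ xR²w).
(F1): fails — at w1 but no w with w1Rw and w1R²w.
(F2): fails — at 0 but no w with 0Rw and 0R²w.
(F3): fails — at v but no w with vRw and vR²w.
(F4): holds.
Valid on: (F4).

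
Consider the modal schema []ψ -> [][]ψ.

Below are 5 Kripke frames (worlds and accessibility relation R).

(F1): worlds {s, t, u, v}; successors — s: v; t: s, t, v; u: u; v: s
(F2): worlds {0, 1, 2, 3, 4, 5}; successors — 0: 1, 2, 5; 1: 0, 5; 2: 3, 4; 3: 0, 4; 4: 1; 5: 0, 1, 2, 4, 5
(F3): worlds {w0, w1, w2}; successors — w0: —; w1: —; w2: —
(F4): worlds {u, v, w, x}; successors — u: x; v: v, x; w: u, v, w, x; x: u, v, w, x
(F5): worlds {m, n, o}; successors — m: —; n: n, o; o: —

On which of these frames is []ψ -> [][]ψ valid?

Frame correspondent (Sahlqvist): forall x forall y forall z (Rxy & Ryz -> Rxz) — i.e. transitivity.
(F1): fails — Rvs and Rsv but not Rvv.
(F2): fails — R10 and R02 but not R12.
(F3): satisfies the condition.
(F4): fails — Rvx and Rxw but not Rvw.
(F5): satisfies the condition.
Valid on: (F3), (F5).

(F3), (F5)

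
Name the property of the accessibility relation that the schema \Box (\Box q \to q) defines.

shift-reflexivity: \forall x \forall y (Rxy \to Ryy)

This schema is the T□ axiom.
Its frame correspondent is shift-reflexivity — \forall x \forall y (Rxy \to Ryy).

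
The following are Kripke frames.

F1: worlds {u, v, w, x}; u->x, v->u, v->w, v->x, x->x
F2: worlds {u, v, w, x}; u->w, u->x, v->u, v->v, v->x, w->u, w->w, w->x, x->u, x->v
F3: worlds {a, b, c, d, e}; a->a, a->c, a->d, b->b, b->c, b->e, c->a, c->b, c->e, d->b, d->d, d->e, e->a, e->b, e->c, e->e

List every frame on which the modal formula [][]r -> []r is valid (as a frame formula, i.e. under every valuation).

The schema corresponds to density: forall x forall y (Rxy -> exists z (Rxz & Rzy)).
F1: fails — Rvw but no z with Rvz and Rzw.
F2: ✓.
F3: ✓.
Valid on: F2, F3.

F2, F3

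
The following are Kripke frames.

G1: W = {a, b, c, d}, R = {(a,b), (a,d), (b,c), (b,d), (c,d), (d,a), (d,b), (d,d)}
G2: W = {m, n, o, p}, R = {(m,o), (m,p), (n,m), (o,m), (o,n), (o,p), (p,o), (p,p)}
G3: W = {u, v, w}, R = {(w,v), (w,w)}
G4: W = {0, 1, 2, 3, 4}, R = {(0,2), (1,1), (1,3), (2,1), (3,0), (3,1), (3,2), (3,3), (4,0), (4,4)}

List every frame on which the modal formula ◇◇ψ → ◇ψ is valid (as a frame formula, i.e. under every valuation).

This is the axiom for transitivity; its first-order frame correspondent is ∀x ∀y ∀z (Rxy ∧ Ryz → Rxz).
G1: fails — Rcd and Rdb but not Rcb.
G2: fails — Rom and Rmo but not Roo.
G3: satisfies the condition.
G4: fails — R02 and R21 but not R01.

G3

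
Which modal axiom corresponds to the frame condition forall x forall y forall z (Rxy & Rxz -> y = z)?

The condition is partial functionality. The CD schema ◇r → □r defines it.
Suppose ◇r→□r is valid. Take Rxy, Rxz and set V(r)={y}. Then ◇r at x, so □r at x, so r at z, i.e. z=y.

◇r → □r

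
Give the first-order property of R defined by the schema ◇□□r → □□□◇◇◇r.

∀x ∀y ∀z ((xRy ∧ xR³z) → ∃w (yR²w ∧ zR³w))

This is a Sahlqvist (Geach-type) schema ◇^1□^2r → □^3◇^3r.
Minimal-valuation argument: fix x; take any y with xR^1y and any z with xR^3z. Set V(r) to the set of worlds R-reachable from y in exactly 2 steps. Then □^2r holds at y, so the antecedent holds at x; validity forces ◇^3r at z, giving a w with zR^3w and yR^2w.
First-order correspondent: ∀x ∀y ∀z ((xRy ∧ xR³z) → ∃w (yR²w ∧ zR³w)).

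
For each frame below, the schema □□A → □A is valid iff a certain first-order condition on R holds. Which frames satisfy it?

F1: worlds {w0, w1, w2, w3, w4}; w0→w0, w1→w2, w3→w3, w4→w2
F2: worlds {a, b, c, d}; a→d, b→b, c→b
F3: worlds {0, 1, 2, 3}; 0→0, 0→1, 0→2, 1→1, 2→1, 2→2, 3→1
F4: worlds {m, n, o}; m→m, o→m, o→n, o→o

F3, F4

Frame correspondent (Sahlqvist): ∀x ∀y (Rxy → ∃z (Rxz ∧ Rzy)) — i.e. density.
F1: fails — Rw1w2 but no z with Rw1z and Rzw2.
F2: fails — Rad but no z with Raz and Rzd.
F3: ✓.
F4: ✓.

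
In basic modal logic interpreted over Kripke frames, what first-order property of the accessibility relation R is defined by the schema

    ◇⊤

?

◇⊤ holds at w iff w has a successor, so frame-validity of ◇⊤ is exactly seriality. Equivalently via □φ → ◇φ:
Suppose □φ→◇φ is valid. At any x set V(φ)=W. Then □φ at x, so ◇φ at x, so x has a successor.

seriality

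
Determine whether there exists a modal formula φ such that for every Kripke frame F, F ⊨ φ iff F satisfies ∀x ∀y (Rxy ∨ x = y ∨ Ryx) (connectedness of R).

Modal frame validity is preserved under disjoint unions.
Take 2 disjoint single-world reflexive frames: each is trivially connected, but their disjoint union has 2 worlds with no edge between distinct components, so it is not connected.
So the class is not modally definable.

No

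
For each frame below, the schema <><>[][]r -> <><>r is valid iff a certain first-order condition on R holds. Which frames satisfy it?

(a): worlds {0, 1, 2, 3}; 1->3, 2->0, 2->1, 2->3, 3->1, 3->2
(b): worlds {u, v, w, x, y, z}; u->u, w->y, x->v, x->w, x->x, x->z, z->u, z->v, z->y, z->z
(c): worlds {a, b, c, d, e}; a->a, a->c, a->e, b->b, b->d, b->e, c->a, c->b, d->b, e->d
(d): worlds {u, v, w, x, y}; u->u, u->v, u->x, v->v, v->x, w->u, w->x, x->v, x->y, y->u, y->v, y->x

(c), (d)

This is the axiom for a generalized confluence (Geach) condition; its first-order frame correspondent is forall x forall y (x R^2 y -> exists w (y R^2 w & x R^2 w)).
(a): fails — 3R²0 but no w with 0R²w and 3R²w.
(b): fails — xR²v but no t with vR²t and xR²t.
(c): satisfies the condition.
(d): satisfies the condition.
Valid on: (c), (d).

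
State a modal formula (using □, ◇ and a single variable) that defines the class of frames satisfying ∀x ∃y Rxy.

The condition is seriality. The D schema □p → ◇p defines it.
Suppose □p→◇p is valid. At any x set V(p)=W. Then □p at x, so ◇p at x, so x has a successor.

□p → ◇p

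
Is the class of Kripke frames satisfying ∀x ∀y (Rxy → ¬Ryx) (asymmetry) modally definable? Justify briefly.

Not definable by any modal formula

Modal frame validity is preserved under surjective bounded morphisms.
The 3-cycle (worlds a,b,c with a→b→c→a) is asymmetric. Mapping every world to a single reflexive point • is a surjective bounded morphism, and the reflexive point is not asymmetric (R•• but asymmetry requires ¬R••).
Hence asymmetry is not modally definable.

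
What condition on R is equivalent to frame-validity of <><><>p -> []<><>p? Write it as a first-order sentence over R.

This is a Sahlqvist (Geach-type) schema ◇^3□^0p → □^1◇^2p.
Minimal-valuation argument: fix x; take any y with xR^3y and any z with xR^1z. Set V(p) to the set of worlds R-reachable from y in exactly 0 steps. Then □^0p holds at y, so the antecedent holds at x; validity forces ◇^2p at z, giving a w with zR^2w and yR^0w.
First-order correspondent: forall x forall y forall z ((x R^3 y & xRz) -> exists w (y = w & z R^2 w)).

forall x forall y forall z ((x R^3 y & xRz) -> exists w (y = w & z R^2 w))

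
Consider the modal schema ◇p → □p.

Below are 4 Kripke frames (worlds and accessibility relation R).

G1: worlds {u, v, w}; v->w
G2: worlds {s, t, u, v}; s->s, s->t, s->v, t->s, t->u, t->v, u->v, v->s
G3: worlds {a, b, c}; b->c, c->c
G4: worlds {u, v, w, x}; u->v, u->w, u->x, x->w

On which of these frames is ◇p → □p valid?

G1, G3

The schema corresponds to partial functionality: ∀x ∀y ∀z (Rxy ∧ Rxz → y = z).
G1: condition met.
G2: fails — s sees both s and t.
G3: condition met.
G4: fails — u sees both v and w.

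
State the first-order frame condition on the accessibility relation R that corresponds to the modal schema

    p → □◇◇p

∀x ∀z (xRz → ∃w (x = w ∧ zR²w))

This is a Sahlqvist (Geach-type) schema ◇^0□^0p → □^1◇^2p.
Minimal-valuation argument: fix x; take any y with xR^0y and any z with xR^1z. Set V(p) to the set of worlds R-reachable from y in exactly 0 steps. Then □^0p holds at y, so the antecedent holds at x; validity forces ◇^2p at z, giving a w with zR^2w and yR^0w.
First-order correspondent: ∀x ∀z (xRz → ∃w (x = w ∧ zR²w)).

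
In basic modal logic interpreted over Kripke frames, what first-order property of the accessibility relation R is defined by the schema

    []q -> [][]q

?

transitivity

This is the 4 axiom.
Its frame correspondent is transitivity — forall x forall y forall z (Rxy & Ryz -> Rxz).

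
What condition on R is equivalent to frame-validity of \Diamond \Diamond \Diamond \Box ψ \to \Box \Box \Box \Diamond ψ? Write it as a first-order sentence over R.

\forall x \forall y \forall z ((x R^3 y \wedge x R^3 z) \to \exists w (yRw \wedge zRw))

This is a Sahlqvist (Geach-type) schema ◇^3□^1ψ → □^3◇^1ψ.
First-order correspondent: \forall x \forall y \forall z ((x R^3 y \wedge x R^3 z) \to \exists w (yRw \wedge zRw)).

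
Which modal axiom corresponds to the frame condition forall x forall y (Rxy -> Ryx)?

A defining formula is s → □◇s (the B axiom).
Suppose s→□◇s is valid. Take Rxy and set V(s)={x}. Then s at x, so □◇s at x, so ◇s at y, so some z with Ryz has s; z=x, i.e. Ryx.

s → □◇s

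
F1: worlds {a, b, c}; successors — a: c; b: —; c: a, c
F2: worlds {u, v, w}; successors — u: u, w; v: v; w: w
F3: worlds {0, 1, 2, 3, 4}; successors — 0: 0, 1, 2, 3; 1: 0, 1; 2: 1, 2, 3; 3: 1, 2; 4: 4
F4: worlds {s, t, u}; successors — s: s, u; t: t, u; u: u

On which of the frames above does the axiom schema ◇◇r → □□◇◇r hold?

F1, F3

This is the axiom for a generalized confluence (Geach) condition; its first-order frame correspondent is ∀x ∀y ∀z ((xR²y ∧ xR²z) → ∃w (y = w ∧ zR²w)).
F1: holds.
F2: fails — uR²u, uR²w but no t with u=t and wR²t.
F3: holds.
F4: fails — sR²s, sR²u but no w with s=w and uR²w.
Valid on: F1, F3.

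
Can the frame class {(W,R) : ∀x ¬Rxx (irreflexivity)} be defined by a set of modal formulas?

Modal frame validity is preserved under surjective bounded morphisms.
The 3-cycle (worlds 0,1,2 with 0→1→2→0) is irreflexive, and the map sending every world to a single reflexive point • is a surjective bounded morphism (forth: every edge maps to (•,•); back: every world has a successor). So any modal formula valid on the 3-cycle is also valid on the reflexive point, which is not irreflexive.
So no modal formula (or set of formulas) defines exactly the irreflexive frames.

Not modally definable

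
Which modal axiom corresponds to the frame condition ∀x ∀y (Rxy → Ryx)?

p → □◇p

This is symmetry; the standard corresponding axiom is B: p → □◇p.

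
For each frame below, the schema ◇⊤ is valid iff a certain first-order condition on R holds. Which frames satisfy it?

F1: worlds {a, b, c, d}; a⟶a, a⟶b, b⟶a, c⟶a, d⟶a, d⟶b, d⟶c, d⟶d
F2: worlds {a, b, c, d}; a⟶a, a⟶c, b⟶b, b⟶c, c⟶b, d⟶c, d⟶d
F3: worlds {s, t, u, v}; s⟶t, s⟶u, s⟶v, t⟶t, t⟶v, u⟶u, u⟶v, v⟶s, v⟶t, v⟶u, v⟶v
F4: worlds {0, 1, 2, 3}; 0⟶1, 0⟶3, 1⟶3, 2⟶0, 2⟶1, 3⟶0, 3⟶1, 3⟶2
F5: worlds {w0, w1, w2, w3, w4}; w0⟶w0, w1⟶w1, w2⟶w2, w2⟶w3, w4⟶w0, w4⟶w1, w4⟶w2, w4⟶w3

F1, F2, F3, F4

Frame correspondent (Sahlqvist): ∀x ∃y Rxy — i.e. seriality.
F1: satisfies the condition.
F2: satisfies the condition.
F3: satisfies the condition.
F4: satisfies the condition.
F5: fails — world w3 has no successor.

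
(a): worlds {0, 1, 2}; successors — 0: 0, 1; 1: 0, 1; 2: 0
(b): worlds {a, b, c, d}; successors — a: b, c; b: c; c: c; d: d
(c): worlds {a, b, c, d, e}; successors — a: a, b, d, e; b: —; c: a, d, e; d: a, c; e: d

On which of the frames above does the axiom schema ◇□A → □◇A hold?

(a), (b)

The schema corresponds to convergence: ∀x ∀y ∀z (Rxy ∧ Rxz → ∃w (Ryw ∧ Rzw)).
(a): condition met.
(b): condition met.
(c): fails — Rab and Rab but b and b have no common successor.
Valid on: (a), (b).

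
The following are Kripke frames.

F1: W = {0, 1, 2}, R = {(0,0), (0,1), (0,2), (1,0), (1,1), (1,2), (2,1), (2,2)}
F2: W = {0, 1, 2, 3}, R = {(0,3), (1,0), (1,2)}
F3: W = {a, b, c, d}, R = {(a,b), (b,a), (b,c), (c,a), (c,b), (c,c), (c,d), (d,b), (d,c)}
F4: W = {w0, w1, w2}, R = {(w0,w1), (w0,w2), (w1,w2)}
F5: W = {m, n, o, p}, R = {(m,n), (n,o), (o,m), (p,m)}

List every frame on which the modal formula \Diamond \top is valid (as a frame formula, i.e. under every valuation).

F1, F3, F5

This is the axiom for seriality; its first-order frame correspondent is \forall x \exists y Rxy.
F1: condition met.
F2: fails — world 2 has no successor.
F3: condition met.
F4: fails — world w2 has no successor.
F5: condition met.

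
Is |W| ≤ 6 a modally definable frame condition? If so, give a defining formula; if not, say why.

Not modally definable

Modal frame validity is preserved under disjoint unions.
Any modal formula valid on each of 7 disjoint one-world frames is valid on their disjoint union (validity is preserved under disjoint unions). Each one-world frame has |W|=1≤6, but the union has |W|=7.
So no modal formula (or set of formulas) defines exactly the |W|≤6 frames.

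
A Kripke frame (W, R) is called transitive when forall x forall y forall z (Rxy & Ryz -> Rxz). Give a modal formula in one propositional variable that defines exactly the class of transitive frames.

This is transitivity; the standard corresponding axiom is 4: □s → □□s.
Suppose □s→□□s is valid. Take Rxy, Ryz and set V(s)={w : Rxw}. Then □s at x, so □□s at x, so □s at y, so s at z, i.e. Rxz.

□s → □□s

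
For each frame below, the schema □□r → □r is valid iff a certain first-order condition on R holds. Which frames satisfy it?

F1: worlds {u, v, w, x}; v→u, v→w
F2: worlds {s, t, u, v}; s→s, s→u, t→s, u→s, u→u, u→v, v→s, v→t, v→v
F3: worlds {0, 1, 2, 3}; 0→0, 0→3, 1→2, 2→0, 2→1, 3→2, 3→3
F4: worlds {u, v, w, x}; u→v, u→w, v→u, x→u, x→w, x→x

This is the axiom for density; its first-order frame correspondent is ∀x ∀y (Rxy → ∃z (Rxz ∧ Rzy)).
F1: fails — Rvu but no z with Rvz and Rzu.
F2: satisfies the condition.
F3: fails — R12 but no z with R1z and Rz2.
F4: fails — Ruv but no z with Ruz and Rzv.
Valid on: F2.

F2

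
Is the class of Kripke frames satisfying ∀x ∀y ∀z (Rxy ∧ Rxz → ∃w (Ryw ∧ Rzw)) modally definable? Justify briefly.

This is a Sahlqvist condition; the .2 axiom ◇□p → □◇p defines it.

Yes, by ◇□p → □◇p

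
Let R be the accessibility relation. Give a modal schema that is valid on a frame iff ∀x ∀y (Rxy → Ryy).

□(□s → s)

A defining formula is □(□s → s) (the T□ axiom).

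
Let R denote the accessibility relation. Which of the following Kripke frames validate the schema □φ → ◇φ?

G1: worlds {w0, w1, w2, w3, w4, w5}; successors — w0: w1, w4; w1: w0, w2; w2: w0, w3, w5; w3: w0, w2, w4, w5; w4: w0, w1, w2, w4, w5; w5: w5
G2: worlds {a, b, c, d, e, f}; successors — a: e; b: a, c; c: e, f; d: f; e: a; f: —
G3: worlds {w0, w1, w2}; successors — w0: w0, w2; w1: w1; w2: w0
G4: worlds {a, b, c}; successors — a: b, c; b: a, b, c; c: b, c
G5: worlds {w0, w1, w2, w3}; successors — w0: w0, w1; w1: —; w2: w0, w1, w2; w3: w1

G1, G3, G4

This is the axiom for seriality; its first-order frame correspondent is ∀x ∃y Rxy.
G1: satisfies the condition.
G2: fails — world f has no successor.
G3: satisfies the condition.
G4: satisfies the condition.
G5: fails — world w1 has no successor.
Valid on: G1, G3, G4.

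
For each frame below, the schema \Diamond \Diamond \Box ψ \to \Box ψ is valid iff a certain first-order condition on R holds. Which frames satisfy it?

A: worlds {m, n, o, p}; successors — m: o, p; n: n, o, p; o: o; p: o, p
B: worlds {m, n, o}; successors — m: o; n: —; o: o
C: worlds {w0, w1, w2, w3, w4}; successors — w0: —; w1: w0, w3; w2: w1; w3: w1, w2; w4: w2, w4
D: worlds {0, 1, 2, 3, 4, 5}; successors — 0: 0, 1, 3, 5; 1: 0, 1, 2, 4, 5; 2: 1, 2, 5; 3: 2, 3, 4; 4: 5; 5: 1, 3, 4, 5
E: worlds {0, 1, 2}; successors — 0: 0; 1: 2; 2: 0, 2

B

Frame correspondent (Sahlqvist): \forall x \forall y \forall z ((x R^2 y \wedge xRz) \to \exists w (yRw \wedge z = w)) — i.e. a generalized confluence (Geach) condition.
A: fails — mR²o, mRp but no w with oRw and p=w.
B: ✓.
C: fails — w1R²w2, w1Rw0 but no w with w2Rw and w0=w.
D: fails — 0R²1, 0R3 but no w with 1Rw and 3=w.
E: fails — 1R²0, 1R2 but no w with 0Rw and 2=w.
Valid on: B.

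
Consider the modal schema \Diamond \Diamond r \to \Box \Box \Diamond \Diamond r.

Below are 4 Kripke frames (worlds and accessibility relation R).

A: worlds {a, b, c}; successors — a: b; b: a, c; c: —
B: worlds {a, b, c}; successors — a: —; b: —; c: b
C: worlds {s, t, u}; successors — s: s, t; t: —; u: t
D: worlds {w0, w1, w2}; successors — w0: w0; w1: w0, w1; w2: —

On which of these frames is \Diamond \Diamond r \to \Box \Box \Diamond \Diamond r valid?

The schema corresponds to a generalized confluence (Geach) condition: \forall x \forall y \forall z ((x R^2 y \wedge x R^2 z) \to \exists w (y = w \wedge z R^2 w)).
A: fails — aR²a, aR²c but no w with a=w and cR²w.
B: satisfies the condition.
C: fails — sR²s, sR²t but no w with s=w and tR²w.
D: fails — w1R²w1, w1R²w0 but no w with w1=w and w0R²w.
Valid on: B.

B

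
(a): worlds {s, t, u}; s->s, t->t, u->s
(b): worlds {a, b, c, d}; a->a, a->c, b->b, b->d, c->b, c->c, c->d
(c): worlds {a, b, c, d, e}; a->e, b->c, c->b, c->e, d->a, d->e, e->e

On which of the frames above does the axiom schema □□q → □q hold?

(a), (b)

The schema corresponds to density: ∀x ∀y (Rxy → ∃z (Rxz ∧ Rzy)).
(a): satisfies the condition.
(b): satisfies the condition.
(c): fails — Rbc but no z with Rbz and Rzc.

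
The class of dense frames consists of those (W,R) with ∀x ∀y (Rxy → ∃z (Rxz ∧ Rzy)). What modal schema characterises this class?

This is density; the standard corresponding axiom is C4: □□s → □s.
Suppose □□s→□s is valid. Take Rxy and set V(s)={w : xR²w}. Then □□s at x, so □s at x, so s at y, i.e. ∃z(Rxz∧Rzy).

□□s → □s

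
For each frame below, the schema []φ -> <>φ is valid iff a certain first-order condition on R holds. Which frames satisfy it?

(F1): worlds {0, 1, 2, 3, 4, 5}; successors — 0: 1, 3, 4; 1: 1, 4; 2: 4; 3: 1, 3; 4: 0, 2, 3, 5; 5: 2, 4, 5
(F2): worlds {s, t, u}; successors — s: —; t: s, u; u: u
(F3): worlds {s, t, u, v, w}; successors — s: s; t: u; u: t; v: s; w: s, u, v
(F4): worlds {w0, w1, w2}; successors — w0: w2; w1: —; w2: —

(F1), (F3)

This is the axiom for seriality; its first-order frame correspondent is forall x exists y Rxy.
(F1): condition met.
(F2): fails — world s has no successor.
(F3): condition met.
(F4): fails — world w1 has no successor.
Valid on: (F1), (F3).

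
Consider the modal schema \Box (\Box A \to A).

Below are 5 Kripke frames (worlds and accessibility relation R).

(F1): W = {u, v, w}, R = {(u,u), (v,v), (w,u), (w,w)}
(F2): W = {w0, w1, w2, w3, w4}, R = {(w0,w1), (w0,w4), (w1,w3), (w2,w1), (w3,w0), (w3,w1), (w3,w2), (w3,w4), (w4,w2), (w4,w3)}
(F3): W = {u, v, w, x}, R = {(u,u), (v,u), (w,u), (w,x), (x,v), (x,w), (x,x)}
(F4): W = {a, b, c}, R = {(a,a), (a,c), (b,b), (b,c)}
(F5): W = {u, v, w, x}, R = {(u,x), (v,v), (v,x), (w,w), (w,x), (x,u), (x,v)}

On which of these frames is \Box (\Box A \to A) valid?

(F1)

This is the axiom for shift-reflexivity; its first-order frame correspondent is \forall x \forall y (Rxy \to Ryy).
(F1): satisfies the condition.
(F2): fails — Rw0w4 but not Rw4w4.
(F3): fails — Rxw but not Rww.
(F4): fails — Rac but not Rcc.
(F5): fails — Rwx but not Rxx.
Valid on: (F1).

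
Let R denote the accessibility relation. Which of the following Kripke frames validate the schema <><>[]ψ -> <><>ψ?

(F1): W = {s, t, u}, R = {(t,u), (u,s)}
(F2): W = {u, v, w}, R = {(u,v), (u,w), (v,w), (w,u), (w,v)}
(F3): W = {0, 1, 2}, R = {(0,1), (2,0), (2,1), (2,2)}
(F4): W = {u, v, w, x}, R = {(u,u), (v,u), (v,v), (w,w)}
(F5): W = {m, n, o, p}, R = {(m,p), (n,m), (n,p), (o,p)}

This is the axiom for a generalized confluence (Geach) condition; its first-order frame correspondent is forall x forall y (x R^2 y -> exists w (yRw & x R^2 w)).
(F1): fails — tR²s but no w with sRw and tR²w.
(F2): fails — vR²v but no t with vRt and vR²t.
(F3): fails — 2R²1 but no w with 1Rw and 2R²w.
(F4): satisfies the condition.
(F5): fails — nR²p but no w with pRw and nR²w.
Valid on: (F4).

(F4)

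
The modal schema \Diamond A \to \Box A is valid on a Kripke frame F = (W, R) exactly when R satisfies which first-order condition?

This schema is the CD axiom.
Its frame correspondent is partial functionality — \forall x \forall y \forall z (Rxy \wedge Rxz \to y = z).

partial functionality: \forall x \forall y \forall z (Rxy \wedge Rxz \to y = z)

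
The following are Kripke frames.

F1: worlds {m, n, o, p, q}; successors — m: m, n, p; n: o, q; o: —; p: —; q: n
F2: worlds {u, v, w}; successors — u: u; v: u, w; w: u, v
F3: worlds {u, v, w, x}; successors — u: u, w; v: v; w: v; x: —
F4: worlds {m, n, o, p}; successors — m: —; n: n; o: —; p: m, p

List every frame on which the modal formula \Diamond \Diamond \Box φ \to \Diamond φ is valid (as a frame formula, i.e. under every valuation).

F2

Frame correspondent (Sahlqvist): \forall x \forall y (x R^2 y \to \exists w (yRw \wedge xRw)) — i.e. a generalized confluence (Geach) condition.
F1: fails — mR²n but no w with nRw and mRw.
F2: condition met.
F3: fails — uR²v but no t with vRt and uRt.
F4: fails — pR²m but no w with mRw and pRw.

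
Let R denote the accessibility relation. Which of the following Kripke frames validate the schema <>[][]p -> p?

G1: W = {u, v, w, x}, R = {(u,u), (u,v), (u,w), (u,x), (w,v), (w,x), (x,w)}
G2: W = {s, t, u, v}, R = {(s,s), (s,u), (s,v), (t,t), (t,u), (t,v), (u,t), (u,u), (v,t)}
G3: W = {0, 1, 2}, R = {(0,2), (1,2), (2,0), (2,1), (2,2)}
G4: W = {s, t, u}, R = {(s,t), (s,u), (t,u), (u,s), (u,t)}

G3

This is the axiom for a generalized confluence (Geach) condition; its first-order frame correspondent is forall x forall y (xRy -> exists w (y R^2 w & x = w)).
G1: fails — uRv but no t with vR²t and u=t.
G2: fails — sRu but no w with uR²w and s=w.
G3: holds.
G4: fails — sRu but no w with uR²w and s=w.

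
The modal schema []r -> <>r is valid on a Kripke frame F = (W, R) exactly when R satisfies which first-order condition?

Seriality

Suppose □r→◇r is valid. At any x set V(r)=W. Then □r at x, so ◇r at x, so x has a successor.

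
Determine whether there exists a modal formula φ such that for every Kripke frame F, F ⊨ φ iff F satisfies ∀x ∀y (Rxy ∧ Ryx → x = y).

No — not modally definable

Modal frame validity is preserved under surjective bounded morphisms.
The 8-cycle (worlds w0,w1,w2,w3,w4,w5,w6,w7 with w0→w1→w2→w3→w4→w5→w6→w7→w0) is antisymmetric. Sending even-indexed worlds to • and odd-indexed worlds to ∘ is a surjective bounded morphism onto the two-world frame with •↔∘, which is not antisymmetric.
Hence antisymmetry is not modally definable.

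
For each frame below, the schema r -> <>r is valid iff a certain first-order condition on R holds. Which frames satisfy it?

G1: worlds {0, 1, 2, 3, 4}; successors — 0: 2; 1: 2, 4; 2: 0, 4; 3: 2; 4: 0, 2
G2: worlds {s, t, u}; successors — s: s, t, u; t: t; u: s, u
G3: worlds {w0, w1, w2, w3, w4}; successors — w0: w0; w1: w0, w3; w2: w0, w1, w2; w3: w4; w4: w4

G2

The schema corresponds to reflexivity: forall x Rxx.
G1: fails — world 0 does not see itself.
G2: satisfies the condition.
G3: fails — world w1 does not see itself.
Valid on: G2.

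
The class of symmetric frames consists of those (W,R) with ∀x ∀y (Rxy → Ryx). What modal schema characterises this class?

This is symmetry; the standard corresponding axiom is B: ψ → □◇ψ.

ψ → □◇ψ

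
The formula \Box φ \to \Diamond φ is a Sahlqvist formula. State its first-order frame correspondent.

Seriality

Suppose □φ→◇φ is valid. At any x set V(φ)=W. Then □φ at x, so ◇φ at x, so x has a successor.
Conversely, any frame satisfying \forall x \exists y Rxy validates the schema.
Frame condition: \forall x \exists y Rxy.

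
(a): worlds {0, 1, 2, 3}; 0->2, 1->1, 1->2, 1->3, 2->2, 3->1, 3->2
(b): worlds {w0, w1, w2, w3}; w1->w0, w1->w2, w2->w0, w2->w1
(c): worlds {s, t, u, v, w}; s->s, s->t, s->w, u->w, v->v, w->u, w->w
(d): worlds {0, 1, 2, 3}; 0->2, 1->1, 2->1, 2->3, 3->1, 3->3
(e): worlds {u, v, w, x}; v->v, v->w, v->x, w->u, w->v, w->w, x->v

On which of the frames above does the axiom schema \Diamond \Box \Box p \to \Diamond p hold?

Frame correspondent (Sahlqvist): \forall x \forall y (xRy \to \exists w (y R^2 w \wedge xRw)) — i.e. a generalized confluence (Geach) condition.
(a): condition met.
(b): fails — w1Rw0 but no w with w0R²w and w1Rw.
(c): fails — sRt but no w* with tR²w* and sRw*.
(d): fails — 0R2 but no w with 2R²w and 0Rw.
(e): fails — wRu but no t with uR²t and wRt.

(a)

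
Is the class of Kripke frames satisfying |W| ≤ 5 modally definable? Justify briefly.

Not modally definable

If a class were modally definable it would be closed under disjoint unions (Goldblatt–Thomason).
Any modal formula valid on each of 6 disjoint one-world frames is valid on their disjoint union (validity is preserved under disjoint unions). Each one-world frame has |W|=1≤5, but the union has |W|=6.
So the class is not modally definable.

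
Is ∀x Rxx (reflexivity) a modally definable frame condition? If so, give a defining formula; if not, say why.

Yes — defined by □p → p

This is a Sahlqvist condition; the T axiom □p → p defines it.
Suppose □p→p is valid. At any x set V(p)={w : Rxw}. Then □p holds at x, so p holds at x, i.e. Rxx.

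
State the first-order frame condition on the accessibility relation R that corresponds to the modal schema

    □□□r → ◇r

This is a Sahlqvist (Geach-type) schema ◇^0□^3r → □^0◇^1r.
Minimal-valuation argument: fix x; take any y with xR^0y and any z with xR^0z. Set V(r) to the set of worlds R-reachable from y in exactly 3 steps. Then □^3r holds at y, so the antecedent holds at x; validity forces ◇^1r at z, giving a w with zR^1w and yR^3w.
First-order correspondent: ∀x ∃w (xR³w ∧ xRw).

∀x ∃w (xR³w ∧ xRw)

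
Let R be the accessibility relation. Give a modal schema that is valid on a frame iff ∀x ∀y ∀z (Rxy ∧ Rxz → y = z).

This is partial functionality; the standard corresponding axiom is CD: ◇p → □p.
Suppose ◇p→□p is valid. Take Rxy, Rxz and set V(p)={y}. Then ◇p at x, so □p at x, so p at z, i.e. z=y.

◇p → □p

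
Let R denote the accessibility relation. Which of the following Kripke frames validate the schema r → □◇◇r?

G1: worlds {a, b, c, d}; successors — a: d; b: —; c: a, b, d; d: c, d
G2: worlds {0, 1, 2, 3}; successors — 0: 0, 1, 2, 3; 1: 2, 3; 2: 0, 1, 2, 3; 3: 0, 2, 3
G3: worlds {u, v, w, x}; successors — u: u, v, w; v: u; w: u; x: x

G2, G3

The schema corresponds to a generalized confluence (Geach) condition: ∀x ∀z (xRz → ∃w (x = w ∧ zR²w)).
G1: fails — cRb but no w with c=w and bR²w.
G2: ✓.
G3: ✓.
Valid on: G2, G3.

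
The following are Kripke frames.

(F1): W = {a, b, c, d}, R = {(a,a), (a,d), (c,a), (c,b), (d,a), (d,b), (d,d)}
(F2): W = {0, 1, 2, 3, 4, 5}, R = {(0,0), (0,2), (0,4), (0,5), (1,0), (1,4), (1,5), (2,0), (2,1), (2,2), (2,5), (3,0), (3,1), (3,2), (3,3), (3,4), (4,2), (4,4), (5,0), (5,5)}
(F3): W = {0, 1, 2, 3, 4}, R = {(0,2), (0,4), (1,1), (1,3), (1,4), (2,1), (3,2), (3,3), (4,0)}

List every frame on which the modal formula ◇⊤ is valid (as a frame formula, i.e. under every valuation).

The schema corresponds to seriality: ∀x ∃y Rxy.
(F1): fails — world b has no successor.
(F2): holds.
(F3): holds.

(F2), (F3)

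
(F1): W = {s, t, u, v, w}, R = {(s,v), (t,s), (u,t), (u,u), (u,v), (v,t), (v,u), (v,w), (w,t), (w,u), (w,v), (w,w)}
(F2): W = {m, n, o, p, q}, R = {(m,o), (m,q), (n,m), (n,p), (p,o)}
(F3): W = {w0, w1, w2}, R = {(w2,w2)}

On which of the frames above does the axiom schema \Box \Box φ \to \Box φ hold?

The schema corresponds to density: \forall x \forall y (Rxy \to \exists z (Rxz \wedge Rzy)).
(F1): fails — Rts but no z with Rtz and Rzs.
(F2): fails — Rpo but no z with Rpz and Rzo.
(F3): holds.

(F3)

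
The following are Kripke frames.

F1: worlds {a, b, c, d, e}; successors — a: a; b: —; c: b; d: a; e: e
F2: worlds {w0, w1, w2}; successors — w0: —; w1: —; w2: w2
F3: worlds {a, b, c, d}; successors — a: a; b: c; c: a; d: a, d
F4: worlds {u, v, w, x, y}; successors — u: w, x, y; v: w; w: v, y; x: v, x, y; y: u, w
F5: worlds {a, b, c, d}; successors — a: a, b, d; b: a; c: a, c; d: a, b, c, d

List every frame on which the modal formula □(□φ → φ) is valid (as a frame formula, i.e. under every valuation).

Frame correspondent (Sahlqvist): ∀x ∀y (Rxy → Ryy) — i.e. shift-reflexivity.
F1: fails — Rcb but not Rbb.
F2: satisfies the condition.
F3: fails — Rbc but not Rcc.
F4: fails — Ruw but not Rww.
F5: fails — Rab but not Rbb.
Valid on: F2.

F2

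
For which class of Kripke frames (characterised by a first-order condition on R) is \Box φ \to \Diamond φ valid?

seriality: \forall x \exists y Rxy

This is the D axiom.
It corresponds to seriality: \forall x \exists y Rxy.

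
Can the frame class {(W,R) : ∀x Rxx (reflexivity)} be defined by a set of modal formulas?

Definable; □p → p defines it

The condition is reflexivity. A defining modal formula is □p → p.
Suppose □p→p is valid. At any x set V(p)={w : Rxw}. Then □p holds at x, so p holds at x, i.e. Rxx.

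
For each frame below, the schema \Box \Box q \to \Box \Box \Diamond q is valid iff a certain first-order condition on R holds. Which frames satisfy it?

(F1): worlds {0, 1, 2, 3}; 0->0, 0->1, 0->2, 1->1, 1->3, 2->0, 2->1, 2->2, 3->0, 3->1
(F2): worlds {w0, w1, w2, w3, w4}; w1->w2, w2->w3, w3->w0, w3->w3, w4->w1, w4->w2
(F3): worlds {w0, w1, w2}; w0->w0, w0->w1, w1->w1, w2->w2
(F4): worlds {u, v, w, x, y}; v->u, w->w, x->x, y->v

(F1), (F3)

The schema corresponds to a generalized confluence (Geach) condition: \forall x \forall z (x R^2 z \to \exists w (x R^2 w \wedge zRw)).
(F1): holds.
(F2): fails — w2R²w0 but no w with w2R²w and w0Rw.
(F3): holds.
(F4): fails — yR²u but no t with yR²t and uRt.
Valid on: (F1), (F3).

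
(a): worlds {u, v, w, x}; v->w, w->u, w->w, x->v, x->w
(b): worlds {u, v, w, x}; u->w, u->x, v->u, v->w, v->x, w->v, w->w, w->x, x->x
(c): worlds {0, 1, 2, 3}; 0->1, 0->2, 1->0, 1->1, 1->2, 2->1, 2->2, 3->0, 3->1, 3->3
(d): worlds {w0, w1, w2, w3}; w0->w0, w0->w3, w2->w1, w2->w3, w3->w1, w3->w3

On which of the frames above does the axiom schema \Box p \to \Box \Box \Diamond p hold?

This is the axiom for a generalized confluence (Geach) condition; its first-order frame correspondent is \forall x \forall z (x R^2 z \to \exists w (xRw \wedge zRw)).
(a): fails — vR²u but no t with vRt and uRt.
(b): ✓.
(c): ✓.
(d): fails — w0R²w1 but no w with w0Rw and w1Rw.
Valid on: (b), (c).

(b), (c)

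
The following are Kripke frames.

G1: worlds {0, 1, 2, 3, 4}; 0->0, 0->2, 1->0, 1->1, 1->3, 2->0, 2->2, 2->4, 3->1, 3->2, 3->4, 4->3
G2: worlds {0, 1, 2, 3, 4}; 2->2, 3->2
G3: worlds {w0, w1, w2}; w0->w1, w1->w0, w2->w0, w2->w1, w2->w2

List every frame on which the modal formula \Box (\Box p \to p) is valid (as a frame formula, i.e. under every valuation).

G2

This is the axiom for shift-reflexivity; its first-order frame correspondent is \forall x \forall y (Rxy \to Ryy).
G1: fails — R34 but not R44.
G2: satisfies the condition.
G3: fails — Rw1w0 but not Rw0w0.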